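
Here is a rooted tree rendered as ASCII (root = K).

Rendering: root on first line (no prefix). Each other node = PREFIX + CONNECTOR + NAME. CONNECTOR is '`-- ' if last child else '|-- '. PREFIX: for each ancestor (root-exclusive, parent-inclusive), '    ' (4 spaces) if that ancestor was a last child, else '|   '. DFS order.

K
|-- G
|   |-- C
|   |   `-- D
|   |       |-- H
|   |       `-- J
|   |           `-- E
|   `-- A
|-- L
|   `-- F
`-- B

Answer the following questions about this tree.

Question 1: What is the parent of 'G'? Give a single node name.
Answer: K

Derivation:
Scan adjacency: G appears as child of K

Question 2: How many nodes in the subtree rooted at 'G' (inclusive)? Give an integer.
Subtree rooted at G contains: A, C, D, E, G, H, J
Count = 7

Answer: 7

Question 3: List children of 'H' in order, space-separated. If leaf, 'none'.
Node H's children (from adjacency): (leaf)

Answer: none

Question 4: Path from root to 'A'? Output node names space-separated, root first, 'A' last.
Walk down from root: K -> G -> A

Answer: K G A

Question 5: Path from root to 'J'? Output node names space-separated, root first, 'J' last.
Walk down from root: K -> G -> C -> D -> J

Answer: K G C D J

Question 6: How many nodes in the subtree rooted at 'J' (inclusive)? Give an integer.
Answer: 2

Derivation:
Subtree rooted at J contains: E, J
Count = 2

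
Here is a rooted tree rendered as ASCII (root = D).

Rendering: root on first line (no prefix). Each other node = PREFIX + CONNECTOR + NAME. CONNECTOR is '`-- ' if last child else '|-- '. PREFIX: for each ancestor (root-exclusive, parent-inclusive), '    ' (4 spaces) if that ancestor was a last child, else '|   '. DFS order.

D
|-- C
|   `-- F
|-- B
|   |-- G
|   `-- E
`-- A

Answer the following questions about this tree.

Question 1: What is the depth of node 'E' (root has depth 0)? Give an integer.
Answer: 2

Derivation:
Path from root to E: D -> B -> E
Depth = number of edges = 2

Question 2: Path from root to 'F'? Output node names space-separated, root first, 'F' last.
Walk down from root: D -> C -> F

Answer: D C F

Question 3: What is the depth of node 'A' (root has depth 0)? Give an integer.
Answer: 1

Derivation:
Path from root to A: D -> A
Depth = number of edges = 1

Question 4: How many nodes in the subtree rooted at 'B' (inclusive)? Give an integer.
Answer: 3

Derivation:
Subtree rooted at B contains: B, E, G
Count = 3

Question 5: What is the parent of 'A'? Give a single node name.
Answer: D

Derivation:
Scan adjacency: A appears as child of D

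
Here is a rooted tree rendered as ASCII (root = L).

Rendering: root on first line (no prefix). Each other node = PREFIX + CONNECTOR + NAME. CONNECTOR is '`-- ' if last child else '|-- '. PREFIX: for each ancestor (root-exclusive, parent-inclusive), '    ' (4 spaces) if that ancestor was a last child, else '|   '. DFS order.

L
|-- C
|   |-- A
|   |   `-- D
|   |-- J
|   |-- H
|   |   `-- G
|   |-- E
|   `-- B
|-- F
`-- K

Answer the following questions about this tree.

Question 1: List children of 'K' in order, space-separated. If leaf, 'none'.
Answer: none

Derivation:
Node K's children (from adjacency): (leaf)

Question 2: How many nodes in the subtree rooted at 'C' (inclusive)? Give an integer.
Subtree rooted at C contains: A, B, C, D, E, G, H, J
Count = 8

Answer: 8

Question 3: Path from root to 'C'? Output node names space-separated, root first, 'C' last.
Walk down from root: L -> C

Answer: L C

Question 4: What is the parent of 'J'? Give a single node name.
Answer: C

Derivation:
Scan adjacency: J appears as child of C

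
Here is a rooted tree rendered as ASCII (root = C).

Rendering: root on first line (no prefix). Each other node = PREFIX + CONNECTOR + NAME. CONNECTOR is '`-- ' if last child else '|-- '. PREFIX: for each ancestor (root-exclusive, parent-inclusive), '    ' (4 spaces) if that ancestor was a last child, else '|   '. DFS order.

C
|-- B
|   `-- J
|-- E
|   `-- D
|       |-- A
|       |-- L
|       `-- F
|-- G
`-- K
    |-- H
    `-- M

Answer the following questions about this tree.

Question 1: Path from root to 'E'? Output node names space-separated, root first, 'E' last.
Walk down from root: C -> E

Answer: C E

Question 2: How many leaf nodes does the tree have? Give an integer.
Answer: 7

Derivation:
Leaves (nodes with no children): A, F, G, H, J, L, M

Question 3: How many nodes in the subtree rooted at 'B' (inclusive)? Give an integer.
Answer: 2

Derivation:
Subtree rooted at B contains: B, J
Count = 2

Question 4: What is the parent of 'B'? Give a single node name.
Scan adjacency: B appears as child of C

Answer: C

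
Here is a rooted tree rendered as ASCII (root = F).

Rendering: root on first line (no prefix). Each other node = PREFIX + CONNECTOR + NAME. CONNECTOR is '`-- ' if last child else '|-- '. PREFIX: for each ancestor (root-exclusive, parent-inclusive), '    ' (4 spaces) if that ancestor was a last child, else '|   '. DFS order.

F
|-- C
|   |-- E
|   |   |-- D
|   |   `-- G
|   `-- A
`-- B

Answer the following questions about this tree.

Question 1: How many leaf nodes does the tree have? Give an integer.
Leaves (nodes with no children): A, B, D, G

Answer: 4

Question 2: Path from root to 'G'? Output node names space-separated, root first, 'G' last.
Answer: F C E G

Derivation:
Walk down from root: F -> C -> E -> G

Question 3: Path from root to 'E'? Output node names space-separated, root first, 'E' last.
Walk down from root: F -> C -> E

Answer: F C E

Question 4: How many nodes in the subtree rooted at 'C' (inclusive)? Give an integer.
Subtree rooted at C contains: A, C, D, E, G
Count = 5

Answer: 5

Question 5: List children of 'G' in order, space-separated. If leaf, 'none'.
Answer: none

Derivation:
Node G's children (from adjacency): (leaf)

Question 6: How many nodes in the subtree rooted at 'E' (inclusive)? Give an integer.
Subtree rooted at E contains: D, E, G
Count = 3

Answer: 3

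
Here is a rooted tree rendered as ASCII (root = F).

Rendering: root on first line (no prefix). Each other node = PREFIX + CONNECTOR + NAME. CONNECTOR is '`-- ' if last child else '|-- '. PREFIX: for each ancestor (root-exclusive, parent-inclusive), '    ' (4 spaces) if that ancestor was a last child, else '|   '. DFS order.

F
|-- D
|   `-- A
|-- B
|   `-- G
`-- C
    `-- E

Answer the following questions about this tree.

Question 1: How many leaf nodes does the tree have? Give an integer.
Leaves (nodes with no children): A, E, G

Answer: 3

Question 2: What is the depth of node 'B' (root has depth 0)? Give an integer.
Answer: 1

Derivation:
Path from root to B: F -> B
Depth = number of edges = 1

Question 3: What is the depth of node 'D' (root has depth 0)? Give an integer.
Path from root to D: F -> D
Depth = number of edges = 1

Answer: 1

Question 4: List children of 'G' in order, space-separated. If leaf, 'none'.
Node G's children (from adjacency): (leaf)

Answer: none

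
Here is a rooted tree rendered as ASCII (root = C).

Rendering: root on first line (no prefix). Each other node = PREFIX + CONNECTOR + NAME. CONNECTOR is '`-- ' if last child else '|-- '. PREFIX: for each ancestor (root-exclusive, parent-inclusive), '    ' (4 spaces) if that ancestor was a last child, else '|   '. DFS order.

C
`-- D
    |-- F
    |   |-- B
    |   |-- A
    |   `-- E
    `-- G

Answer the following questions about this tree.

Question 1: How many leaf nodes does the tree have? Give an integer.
Answer: 4

Derivation:
Leaves (nodes with no children): A, B, E, G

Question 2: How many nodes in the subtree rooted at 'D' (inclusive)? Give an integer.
Subtree rooted at D contains: A, B, D, E, F, G
Count = 6

Answer: 6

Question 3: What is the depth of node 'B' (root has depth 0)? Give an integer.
Path from root to B: C -> D -> F -> B
Depth = number of edges = 3

Answer: 3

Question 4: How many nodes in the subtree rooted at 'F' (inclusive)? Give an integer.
Answer: 4

Derivation:
Subtree rooted at F contains: A, B, E, F
Count = 4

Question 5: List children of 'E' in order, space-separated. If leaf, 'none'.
Answer: none

Derivation:
Node E's children (from adjacency): (leaf)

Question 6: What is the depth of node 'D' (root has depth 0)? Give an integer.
Path from root to D: C -> D
Depth = number of edges = 1

Answer: 1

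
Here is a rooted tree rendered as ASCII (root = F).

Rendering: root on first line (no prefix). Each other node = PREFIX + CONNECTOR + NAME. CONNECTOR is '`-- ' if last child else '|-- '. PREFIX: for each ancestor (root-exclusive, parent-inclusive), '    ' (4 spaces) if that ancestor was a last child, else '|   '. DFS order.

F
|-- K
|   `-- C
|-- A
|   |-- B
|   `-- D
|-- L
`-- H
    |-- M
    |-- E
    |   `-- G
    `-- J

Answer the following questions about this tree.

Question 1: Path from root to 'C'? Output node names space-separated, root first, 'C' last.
Walk down from root: F -> K -> C

Answer: F K C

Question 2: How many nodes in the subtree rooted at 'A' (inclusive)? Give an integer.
Subtree rooted at A contains: A, B, D
Count = 3

Answer: 3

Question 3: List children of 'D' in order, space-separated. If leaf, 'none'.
Answer: none

Derivation:
Node D's children (from adjacency): (leaf)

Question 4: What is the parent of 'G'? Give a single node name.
Answer: E

Derivation:
Scan adjacency: G appears as child of E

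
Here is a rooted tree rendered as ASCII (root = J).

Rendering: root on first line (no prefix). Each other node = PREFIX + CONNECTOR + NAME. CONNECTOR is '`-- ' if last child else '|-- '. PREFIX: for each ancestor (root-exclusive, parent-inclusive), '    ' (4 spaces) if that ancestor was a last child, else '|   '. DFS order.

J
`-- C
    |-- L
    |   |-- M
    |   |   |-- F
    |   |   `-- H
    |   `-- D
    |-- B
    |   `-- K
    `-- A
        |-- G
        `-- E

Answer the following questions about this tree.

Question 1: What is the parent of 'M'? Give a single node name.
Answer: L

Derivation:
Scan adjacency: M appears as child of L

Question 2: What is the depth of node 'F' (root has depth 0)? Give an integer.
Path from root to F: J -> C -> L -> M -> F
Depth = number of edges = 4

Answer: 4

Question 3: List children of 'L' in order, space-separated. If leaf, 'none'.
Node L's children (from adjacency): M, D

Answer: M D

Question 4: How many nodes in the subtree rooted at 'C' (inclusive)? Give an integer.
Subtree rooted at C contains: A, B, C, D, E, F, G, H, K, L, M
Count = 11

Answer: 11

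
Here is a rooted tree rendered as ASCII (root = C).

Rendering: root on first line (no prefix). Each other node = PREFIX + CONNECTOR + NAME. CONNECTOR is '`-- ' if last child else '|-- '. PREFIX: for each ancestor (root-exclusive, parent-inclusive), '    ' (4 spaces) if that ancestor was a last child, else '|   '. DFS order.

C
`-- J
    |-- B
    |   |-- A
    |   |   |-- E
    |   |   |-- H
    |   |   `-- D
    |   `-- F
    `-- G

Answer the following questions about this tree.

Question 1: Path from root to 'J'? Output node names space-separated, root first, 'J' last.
Walk down from root: C -> J

Answer: C J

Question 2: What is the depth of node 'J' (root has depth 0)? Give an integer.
Path from root to J: C -> J
Depth = number of edges = 1

Answer: 1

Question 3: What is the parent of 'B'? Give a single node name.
Scan adjacency: B appears as child of J

Answer: J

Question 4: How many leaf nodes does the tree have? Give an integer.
Leaves (nodes with no children): D, E, F, G, H

Answer: 5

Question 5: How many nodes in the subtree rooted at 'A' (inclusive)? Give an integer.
Answer: 4

Derivation:
Subtree rooted at A contains: A, D, E, H
Count = 4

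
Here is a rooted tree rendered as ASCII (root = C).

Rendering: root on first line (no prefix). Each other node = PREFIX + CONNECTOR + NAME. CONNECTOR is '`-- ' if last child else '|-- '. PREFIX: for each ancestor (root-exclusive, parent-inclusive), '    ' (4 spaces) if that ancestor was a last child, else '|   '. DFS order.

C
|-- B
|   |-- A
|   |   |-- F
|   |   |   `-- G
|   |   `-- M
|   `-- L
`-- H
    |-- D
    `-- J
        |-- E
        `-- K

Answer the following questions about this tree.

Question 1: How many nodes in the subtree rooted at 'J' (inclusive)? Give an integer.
Answer: 3

Derivation:
Subtree rooted at J contains: E, J, K
Count = 3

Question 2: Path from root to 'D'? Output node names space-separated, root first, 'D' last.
Answer: C H D

Derivation:
Walk down from root: C -> H -> D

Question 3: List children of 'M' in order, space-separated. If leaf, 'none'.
Answer: none

Derivation:
Node M's children (from adjacency): (leaf)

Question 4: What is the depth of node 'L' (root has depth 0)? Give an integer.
Path from root to L: C -> B -> L
Depth = number of edges = 2

Answer: 2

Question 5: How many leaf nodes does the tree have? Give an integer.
Leaves (nodes with no children): D, E, G, K, L, M

Answer: 6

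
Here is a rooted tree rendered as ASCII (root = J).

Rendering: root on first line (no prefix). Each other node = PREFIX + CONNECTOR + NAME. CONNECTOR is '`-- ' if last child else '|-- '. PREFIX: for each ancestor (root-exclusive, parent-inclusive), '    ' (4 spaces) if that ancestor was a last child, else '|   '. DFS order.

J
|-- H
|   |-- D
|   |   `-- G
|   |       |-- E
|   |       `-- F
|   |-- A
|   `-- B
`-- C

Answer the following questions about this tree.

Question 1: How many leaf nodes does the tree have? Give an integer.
Answer: 5

Derivation:
Leaves (nodes with no children): A, B, C, E, F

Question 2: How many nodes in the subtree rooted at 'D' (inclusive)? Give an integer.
Answer: 4

Derivation:
Subtree rooted at D contains: D, E, F, G
Count = 4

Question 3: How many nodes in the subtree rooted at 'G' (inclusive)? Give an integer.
Subtree rooted at G contains: E, F, G
Count = 3

Answer: 3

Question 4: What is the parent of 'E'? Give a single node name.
Answer: G

Derivation:
Scan adjacency: E appears as child of G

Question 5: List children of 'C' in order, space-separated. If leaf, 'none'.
Answer: none

Derivation:
Node C's children (from adjacency): (leaf)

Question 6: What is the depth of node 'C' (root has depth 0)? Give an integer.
Answer: 1

Derivation:
Path from root to C: J -> C
Depth = number of edges = 1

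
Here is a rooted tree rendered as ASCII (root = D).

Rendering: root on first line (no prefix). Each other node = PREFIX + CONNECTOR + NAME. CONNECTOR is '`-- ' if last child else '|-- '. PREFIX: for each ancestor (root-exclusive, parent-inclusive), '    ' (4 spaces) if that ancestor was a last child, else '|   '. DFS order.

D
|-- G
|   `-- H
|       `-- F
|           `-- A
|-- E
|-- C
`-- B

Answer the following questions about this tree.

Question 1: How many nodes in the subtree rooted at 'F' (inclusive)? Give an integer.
Subtree rooted at F contains: A, F
Count = 2

Answer: 2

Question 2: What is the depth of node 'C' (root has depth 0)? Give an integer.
Path from root to C: D -> C
Depth = number of edges = 1

Answer: 1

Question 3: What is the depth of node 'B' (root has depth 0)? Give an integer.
Path from root to B: D -> B
Depth = number of edges = 1

Answer: 1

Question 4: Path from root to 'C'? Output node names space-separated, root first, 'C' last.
Walk down from root: D -> C

Answer: D C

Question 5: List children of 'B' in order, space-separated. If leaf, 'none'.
Node B's children (from adjacency): (leaf)

Answer: none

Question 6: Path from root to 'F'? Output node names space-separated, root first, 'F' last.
Walk down from root: D -> G -> H -> F

Answer: D G H F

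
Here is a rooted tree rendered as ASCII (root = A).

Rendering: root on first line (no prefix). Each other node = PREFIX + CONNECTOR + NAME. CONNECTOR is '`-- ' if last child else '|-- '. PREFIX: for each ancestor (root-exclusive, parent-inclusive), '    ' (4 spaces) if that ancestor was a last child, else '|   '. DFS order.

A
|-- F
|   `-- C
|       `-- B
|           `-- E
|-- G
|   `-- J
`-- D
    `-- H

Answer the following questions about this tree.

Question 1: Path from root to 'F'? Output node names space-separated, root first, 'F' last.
Walk down from root: A -> F

Answer: A F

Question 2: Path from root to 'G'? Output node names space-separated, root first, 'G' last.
Answer: A G

Derivation:
Walk down from root: A -> G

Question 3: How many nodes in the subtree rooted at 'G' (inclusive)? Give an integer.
Subtree rooted at G contains: G, J
Count = 2

Answer: 2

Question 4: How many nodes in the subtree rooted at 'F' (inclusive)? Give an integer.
Subtree rooted at F contains: B, C, E, F
Count = 4

Answer: 4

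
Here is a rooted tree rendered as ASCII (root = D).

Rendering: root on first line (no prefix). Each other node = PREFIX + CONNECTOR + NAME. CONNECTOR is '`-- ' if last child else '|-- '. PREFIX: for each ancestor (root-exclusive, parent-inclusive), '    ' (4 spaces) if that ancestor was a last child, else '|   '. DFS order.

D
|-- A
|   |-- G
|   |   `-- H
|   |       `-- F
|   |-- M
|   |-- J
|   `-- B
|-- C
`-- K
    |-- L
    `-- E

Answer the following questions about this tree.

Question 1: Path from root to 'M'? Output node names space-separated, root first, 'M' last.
Answer: D A M

Derivation:
Walk down from root: D -> A -> M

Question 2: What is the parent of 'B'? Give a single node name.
Answer: A

Derivation:
Scan adjacency: B appears as child of A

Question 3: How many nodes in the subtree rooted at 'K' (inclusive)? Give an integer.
Answer: 3

Derivation:
Subtree rooted at K contains: E, K, L
Count = 3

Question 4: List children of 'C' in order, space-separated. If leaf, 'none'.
Node C's children (from adjacency): (leaf)

Answer: none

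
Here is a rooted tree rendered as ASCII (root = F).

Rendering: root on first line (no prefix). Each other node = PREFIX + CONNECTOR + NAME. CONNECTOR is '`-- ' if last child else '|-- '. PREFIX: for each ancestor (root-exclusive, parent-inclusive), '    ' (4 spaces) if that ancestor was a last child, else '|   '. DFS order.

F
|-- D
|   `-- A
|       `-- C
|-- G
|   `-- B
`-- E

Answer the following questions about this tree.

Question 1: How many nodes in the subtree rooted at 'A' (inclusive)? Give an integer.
Subtree rooted at A contains: A, C
Count = 2

Answer: 2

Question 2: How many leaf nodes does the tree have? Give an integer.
Leaves (nodes with no children): B, C, E

Answer: 3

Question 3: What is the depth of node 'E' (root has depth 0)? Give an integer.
Answer: 1

Derivation:
Path from root to E: F -> E
Depth = number of edges = 1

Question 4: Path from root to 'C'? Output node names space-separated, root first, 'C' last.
Walk down from root: F -> D -> A -> C

Answer: F D A C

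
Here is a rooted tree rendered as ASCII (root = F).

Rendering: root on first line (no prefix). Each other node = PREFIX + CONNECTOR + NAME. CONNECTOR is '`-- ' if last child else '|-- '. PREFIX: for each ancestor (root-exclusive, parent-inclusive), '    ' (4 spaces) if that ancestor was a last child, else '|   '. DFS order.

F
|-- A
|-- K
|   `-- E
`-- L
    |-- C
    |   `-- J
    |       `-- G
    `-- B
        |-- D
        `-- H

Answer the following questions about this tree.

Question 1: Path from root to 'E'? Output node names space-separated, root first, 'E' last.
Walk down from root: F -> K -> E

Answer: F K E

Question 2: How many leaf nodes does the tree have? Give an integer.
Leaves (nodes with no children): A, D, E, G, H

Answer: 5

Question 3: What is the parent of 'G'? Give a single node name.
Answer: J

Derivation:
Scan adjacency: G appears as child of J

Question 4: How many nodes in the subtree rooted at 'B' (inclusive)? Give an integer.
Answer: 3

Derivation:
Subtree rooted at B contains: B, D, H
Count = 3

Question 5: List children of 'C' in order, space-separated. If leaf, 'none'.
Answer: J

Derivation:
Node C's children (from adjacency): J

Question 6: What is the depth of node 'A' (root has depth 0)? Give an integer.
Answer: 1

Derivation:
Path from root to A: F -> A
Depth = number of edges = 1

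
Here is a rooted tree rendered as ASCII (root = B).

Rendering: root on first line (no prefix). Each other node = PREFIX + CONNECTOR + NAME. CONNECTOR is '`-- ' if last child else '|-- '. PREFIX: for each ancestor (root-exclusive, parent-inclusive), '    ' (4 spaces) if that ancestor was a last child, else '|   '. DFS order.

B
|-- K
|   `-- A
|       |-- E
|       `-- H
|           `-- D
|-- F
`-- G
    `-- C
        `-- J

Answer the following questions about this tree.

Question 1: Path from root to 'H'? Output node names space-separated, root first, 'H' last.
Answer: B K A H

Derivation:
Walk down from root: B -> K -> A -> H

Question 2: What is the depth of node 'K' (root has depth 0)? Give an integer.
Path from root to K: B -> K
Depth = number of edges = 1

Answer: 1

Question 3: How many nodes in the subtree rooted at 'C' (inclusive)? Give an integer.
Subtree rooted at C contains: C, J
Count = 2

Answer: 2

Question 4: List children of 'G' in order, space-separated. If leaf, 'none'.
Node G's children (from adjacency): C

Answer: C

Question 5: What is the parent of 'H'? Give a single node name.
Answer: A

Derivation:
Scan adjacency: H appears as child of A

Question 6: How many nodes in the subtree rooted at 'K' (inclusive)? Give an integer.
Answer: 5

Derivation:
Subtree rooted at K contains: A, D, E, H, K
Count = 5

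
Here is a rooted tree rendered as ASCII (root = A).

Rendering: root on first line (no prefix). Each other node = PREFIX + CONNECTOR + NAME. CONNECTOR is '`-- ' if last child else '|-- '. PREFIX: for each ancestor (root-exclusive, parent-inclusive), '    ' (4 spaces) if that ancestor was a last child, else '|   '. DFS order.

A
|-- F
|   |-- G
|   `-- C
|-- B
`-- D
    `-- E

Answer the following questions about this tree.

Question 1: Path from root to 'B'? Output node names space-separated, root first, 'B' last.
Walk down from root: A -> B

Answer: A B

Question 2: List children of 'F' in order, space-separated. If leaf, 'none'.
Answer: G C

Derivation:
Node F's children (from adjacency): G, C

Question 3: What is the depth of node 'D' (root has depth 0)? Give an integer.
Answer: 1

Derivation:
Path from root to D: A -> D
Depth = number of edges = 1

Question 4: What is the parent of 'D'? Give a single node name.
Answer: A

Derivation:
Scan adjacency: D appears as child of A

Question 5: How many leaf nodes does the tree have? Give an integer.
Leaves (nodes with no children): B, C, E, G

Answer: 4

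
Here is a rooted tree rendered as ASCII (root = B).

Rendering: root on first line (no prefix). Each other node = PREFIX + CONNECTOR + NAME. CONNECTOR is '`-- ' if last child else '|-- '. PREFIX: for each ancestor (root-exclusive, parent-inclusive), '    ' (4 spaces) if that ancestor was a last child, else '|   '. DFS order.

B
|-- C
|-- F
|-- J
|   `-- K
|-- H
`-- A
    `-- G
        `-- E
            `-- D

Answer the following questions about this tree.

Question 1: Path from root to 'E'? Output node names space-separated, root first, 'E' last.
Answer: B A G E

Derivation:
Walk down from root: B -> A -> G -> E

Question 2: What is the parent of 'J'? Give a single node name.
Answer: B

Derivation:
Scan adjacency: J appears as child of B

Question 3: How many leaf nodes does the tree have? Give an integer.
Answer: 5

Derivation:
Leaves (nodes with no children): C, D, F, H, K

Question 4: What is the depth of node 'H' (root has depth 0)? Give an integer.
Answer: 1

Derivation:
Path from root to H: B -> H
Depth = number of edges = 1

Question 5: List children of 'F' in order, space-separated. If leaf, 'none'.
Node F's children (from adjacency): (leaf)

Answer: none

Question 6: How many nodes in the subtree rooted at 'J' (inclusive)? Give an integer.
Subtree rooted at J contains: J, K
Count = 2

Answer: 2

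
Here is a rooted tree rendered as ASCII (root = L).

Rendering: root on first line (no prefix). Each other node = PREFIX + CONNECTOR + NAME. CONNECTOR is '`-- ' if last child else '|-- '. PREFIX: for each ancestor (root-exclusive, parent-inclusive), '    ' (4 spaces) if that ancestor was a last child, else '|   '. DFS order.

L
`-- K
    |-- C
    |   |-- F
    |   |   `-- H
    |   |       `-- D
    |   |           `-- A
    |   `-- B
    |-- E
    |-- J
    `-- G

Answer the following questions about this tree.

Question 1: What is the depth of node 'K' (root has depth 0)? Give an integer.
Answer: 1

Derivation:
Path from root to K: L -> K
Depth = number of edges = 1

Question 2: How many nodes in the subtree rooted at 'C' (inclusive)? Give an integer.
Subtree rooted at C contains: A, B, C, D, F, H
Count = 6

Answer: 6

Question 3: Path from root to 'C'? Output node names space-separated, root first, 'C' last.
Answer: L K C

Derivation:
Walk down from root: L -> K -> C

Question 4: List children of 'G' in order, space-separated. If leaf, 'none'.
Node G's children (from adjacency): (leaf)

Answer: none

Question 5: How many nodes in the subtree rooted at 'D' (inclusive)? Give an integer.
Subtree rooted at D contains: A, D
Count = 2

Answer: 2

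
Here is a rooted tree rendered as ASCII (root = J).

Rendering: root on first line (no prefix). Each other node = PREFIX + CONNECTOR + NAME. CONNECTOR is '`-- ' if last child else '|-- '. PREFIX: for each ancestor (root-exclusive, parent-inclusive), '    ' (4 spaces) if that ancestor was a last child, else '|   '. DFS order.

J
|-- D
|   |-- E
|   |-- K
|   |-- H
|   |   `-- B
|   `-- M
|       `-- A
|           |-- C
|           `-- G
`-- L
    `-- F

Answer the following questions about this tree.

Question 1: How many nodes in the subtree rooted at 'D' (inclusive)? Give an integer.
Subtree rooted at D contains: A, B, C, D, E, G, H, K, M
Count = 9

Answer: 9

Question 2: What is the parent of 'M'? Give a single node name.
Answer: D

Derivation:
Scan adjacency: M appears as child of D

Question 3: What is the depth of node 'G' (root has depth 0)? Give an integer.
Answer: 4

Derivation:
Path from root to G: J -> D -> M -> A -> G
Depth = number of edges = 4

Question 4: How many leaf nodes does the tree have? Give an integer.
Leaves (nodes with no children): B, C, E, F, G, K

Answer: 6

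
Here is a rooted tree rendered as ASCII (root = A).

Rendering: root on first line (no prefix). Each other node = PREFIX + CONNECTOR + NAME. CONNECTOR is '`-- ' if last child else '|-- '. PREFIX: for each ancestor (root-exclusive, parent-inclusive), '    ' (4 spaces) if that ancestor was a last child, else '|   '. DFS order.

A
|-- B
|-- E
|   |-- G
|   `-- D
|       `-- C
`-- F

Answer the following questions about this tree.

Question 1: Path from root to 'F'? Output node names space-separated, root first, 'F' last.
Walk down from root: A -> F

Answer: A F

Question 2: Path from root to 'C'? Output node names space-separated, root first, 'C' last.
Answer: A E D C

Derivation:
Walk down from root: A -> E -> D -> C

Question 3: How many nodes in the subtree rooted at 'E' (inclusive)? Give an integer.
Answer: 4

Derivation:
Subtree rooted at E contains: C, D, E, G
Count = 4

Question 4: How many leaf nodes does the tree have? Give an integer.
Leaves (nodes with no children): B, C, F, G

Answer: 4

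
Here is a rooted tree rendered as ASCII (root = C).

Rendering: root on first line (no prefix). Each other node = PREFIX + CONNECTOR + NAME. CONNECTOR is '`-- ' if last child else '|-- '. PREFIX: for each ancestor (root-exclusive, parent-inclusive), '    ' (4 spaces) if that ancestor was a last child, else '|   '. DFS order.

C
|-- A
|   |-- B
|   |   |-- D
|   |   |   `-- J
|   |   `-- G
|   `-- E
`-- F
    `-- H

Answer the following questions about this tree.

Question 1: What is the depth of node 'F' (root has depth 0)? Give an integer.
Answer: 1

Derivation:
Path from root to F: C -> F
Depth = number of edges = 1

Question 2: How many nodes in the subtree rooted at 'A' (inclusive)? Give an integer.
Subtree rooted at A contains: A, B, D, E, G, J
Count = 6

Answer: 6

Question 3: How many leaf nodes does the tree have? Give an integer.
Answer: 4

Derivation:
Leaves (nodes with no children): E, G, H, J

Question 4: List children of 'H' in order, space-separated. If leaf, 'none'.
Node H's children (from adjacency): (leaf)

Answer: none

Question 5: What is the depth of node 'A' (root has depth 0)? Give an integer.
Answer: 1

Derivation:
Path from root to A: C -> A
Depth = number of edges = 1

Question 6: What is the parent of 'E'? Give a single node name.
Answer: A

Derivation:
Scan adjacency: E appears as child of A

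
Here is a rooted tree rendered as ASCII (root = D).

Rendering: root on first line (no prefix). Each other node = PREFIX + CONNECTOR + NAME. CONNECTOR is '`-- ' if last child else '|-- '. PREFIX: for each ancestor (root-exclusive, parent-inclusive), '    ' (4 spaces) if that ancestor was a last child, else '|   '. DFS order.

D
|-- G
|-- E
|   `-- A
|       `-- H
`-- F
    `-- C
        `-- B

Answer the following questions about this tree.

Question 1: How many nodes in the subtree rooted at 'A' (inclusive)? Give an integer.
Subtree rooted at A contains: A, H
Count = 2

Answer: 2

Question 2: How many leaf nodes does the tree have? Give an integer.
Answer: 3

Derivation:
Leaves (nodes with no children): B, G, H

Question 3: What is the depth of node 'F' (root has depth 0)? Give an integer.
Answer: 1

Derivation:
Path from root to F: D -> F
Depth = number of edges = 1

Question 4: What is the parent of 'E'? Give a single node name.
Answer: D

Derivation:
Scan adjacency: E appears as child of D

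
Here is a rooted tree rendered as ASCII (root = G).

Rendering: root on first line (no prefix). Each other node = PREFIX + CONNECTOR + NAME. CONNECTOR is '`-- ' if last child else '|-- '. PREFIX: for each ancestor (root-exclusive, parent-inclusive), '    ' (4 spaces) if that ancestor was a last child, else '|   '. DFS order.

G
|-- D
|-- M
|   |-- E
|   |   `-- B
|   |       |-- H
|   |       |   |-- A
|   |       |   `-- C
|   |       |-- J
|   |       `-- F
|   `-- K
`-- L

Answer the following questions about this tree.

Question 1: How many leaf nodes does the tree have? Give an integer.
Answer: 7

Derivation:
Leaves (nodes with no children): A, C, D, F, J, K, L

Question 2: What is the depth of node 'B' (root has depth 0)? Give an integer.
Answer: 3

Derivation:
Path from root to B: G -> M -> E -> B
Depth = number of edges = 3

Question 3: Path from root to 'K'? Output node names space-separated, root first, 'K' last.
Walk down from root: G -> M -> K

Answer: G M K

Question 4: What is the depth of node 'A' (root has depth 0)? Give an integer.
Answer: 5

Derivation:
Path from root to A: G -> M -> E -> B -> H -> A
Depth = number of edges = 5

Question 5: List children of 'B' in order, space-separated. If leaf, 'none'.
Node B's children (from adjacency): H, J, F

Answer: H J F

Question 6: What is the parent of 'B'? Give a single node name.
Answer: E

Derivation:
Scan adjacency: B appears as child of E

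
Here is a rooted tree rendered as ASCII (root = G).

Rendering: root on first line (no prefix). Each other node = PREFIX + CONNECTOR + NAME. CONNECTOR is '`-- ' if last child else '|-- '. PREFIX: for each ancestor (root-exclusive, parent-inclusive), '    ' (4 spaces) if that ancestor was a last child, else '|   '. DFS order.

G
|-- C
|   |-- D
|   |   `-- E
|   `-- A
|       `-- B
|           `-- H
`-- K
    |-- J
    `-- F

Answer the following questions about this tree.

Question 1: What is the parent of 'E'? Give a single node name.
Answer: D

Derivation:
Scan adjacency: E appears as child of D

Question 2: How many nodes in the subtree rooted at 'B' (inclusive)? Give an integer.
Subtree rooted at B contains: B, H
Count = 2

Answer: 2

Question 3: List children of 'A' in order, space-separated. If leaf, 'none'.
Node A's children (from adjacency): B

Answer: B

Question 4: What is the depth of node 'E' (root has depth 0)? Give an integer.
Answer: 3

Derivation:
Path from root to E: G -> C -> D -> E
Depth = number of edges = 3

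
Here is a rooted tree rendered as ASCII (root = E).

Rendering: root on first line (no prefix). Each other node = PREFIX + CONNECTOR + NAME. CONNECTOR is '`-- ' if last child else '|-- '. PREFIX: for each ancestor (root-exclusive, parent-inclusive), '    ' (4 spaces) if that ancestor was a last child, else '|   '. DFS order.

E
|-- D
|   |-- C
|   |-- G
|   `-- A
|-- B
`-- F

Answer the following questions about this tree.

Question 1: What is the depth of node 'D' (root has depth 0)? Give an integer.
Path from root to D: E -> D
Depth = number of edges = 1

Answer: 1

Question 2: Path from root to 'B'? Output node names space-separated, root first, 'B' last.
Answer: E B

Derivation:
Walk down from root: E -> B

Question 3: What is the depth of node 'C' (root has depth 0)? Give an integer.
Path from root to C: E -> D -> C
Depth = number of edges = 2

Answer: 2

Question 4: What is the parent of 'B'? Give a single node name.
Scan adjacency: B appears as child of E

Answer: E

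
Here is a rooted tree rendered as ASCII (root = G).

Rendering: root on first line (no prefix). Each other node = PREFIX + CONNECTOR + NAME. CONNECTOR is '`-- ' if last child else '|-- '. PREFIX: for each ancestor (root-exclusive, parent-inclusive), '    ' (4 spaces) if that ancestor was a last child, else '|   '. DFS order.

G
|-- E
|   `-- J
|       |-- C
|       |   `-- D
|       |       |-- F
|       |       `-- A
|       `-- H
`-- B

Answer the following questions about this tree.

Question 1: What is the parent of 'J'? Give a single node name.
Scan adjacency: J appears as child of E

Answer: E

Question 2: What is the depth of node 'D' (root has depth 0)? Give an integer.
Path from root to D: G -> E -> J -> C -> D
Depth = number of edges = 4

Answer: 4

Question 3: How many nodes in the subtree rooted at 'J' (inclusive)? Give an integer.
Answer: 6

Derivation:
Subtree rooted at J contains: A, C, D, F, H, J
Count = 6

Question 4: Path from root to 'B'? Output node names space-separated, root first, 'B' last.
Answer: G B

Derivation:
Walk down from root: G -> B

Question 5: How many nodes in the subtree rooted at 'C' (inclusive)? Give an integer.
Subtree rooted at C contains: A, C, D, F
Count = 4

Answer: 4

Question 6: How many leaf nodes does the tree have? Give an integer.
Leaves (nodes with no children): A, B, F, H

Answer: 4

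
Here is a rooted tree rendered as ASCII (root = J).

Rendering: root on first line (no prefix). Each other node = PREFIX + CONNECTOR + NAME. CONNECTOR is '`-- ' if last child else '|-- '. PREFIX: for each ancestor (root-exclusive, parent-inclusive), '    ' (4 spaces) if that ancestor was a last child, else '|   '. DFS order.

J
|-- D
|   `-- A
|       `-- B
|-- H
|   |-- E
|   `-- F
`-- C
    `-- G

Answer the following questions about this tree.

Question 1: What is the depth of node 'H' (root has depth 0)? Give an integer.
Path from root to H: J -> H
Depth = number of edges = 1

Answer: 1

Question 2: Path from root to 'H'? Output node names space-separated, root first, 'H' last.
Walk down from root: J -> H

Answer: J H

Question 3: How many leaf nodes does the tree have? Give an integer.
Answer: 4

Derivation:
Leaves (nodes with no children): B, E, F, G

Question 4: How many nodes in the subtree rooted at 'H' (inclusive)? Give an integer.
Subtree rooted at H contains: E, F, H
Count = 3

Answer: 3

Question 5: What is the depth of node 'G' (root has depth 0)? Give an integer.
Path from root to G: J -> C -> G
Depth = number of edges = 2

Answer: 2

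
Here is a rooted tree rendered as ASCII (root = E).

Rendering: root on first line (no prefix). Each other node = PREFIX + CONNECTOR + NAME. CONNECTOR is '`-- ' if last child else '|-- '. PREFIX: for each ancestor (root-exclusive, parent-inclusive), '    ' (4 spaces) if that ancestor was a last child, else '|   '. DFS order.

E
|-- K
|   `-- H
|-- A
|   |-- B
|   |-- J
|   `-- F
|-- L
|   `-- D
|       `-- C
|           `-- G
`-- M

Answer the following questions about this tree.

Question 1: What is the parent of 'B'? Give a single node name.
Scan adjacency: B appears as child of A

Answer: A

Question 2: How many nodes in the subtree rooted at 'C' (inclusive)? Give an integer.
Subtree rooted at C contains: C, G
Count = 2

Answer: 2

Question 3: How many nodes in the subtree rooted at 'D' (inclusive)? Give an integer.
Answer: 3

Derivation:
Subtree rooted at D contains: C, D, G
Count = 3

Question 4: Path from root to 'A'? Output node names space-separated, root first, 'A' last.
Answer: E A

Derivation:
Walk down from root: E -> A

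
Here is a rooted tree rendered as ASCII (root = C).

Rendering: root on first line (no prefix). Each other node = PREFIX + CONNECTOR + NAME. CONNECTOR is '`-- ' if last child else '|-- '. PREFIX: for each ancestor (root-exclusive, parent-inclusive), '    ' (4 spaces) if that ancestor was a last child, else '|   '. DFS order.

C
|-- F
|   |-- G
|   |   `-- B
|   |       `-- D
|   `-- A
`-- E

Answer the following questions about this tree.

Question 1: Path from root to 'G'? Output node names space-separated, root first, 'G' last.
Walk down from root: C -> F -> G

Answer: C F G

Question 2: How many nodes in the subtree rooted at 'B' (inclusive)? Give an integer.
Answer: 2

Derivation:
Subtree rooted at B contains: B, D
Count = 2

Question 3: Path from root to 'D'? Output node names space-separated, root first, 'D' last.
Answer: C F G B D

Derivation:
Walk down from root: C -> F -> G -> B -> D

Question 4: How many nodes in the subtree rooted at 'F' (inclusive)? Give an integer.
Subtree rooted at F contains: A, B, D, F, G
Count = 5

Answer: 5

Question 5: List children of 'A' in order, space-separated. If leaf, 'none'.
Node A's children (from adjacency): (leaf)

Answer: none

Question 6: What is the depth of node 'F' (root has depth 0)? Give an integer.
Answer: 1

Derivation:
Path from root to F: C -> F
Depth = number of edges = 1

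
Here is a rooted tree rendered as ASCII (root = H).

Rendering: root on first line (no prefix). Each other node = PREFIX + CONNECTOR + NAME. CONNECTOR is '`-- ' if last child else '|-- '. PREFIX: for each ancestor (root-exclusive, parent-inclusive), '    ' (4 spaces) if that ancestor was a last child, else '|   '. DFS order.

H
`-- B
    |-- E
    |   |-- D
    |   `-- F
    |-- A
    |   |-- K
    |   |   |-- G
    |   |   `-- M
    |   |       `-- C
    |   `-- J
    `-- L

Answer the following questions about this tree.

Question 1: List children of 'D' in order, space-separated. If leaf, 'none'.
Node D's children (from adjacency): (leaf)

Answer: none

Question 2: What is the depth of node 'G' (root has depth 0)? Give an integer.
Path from root to G: H -> B -> A -> K -> G
Depth = number of edges = 4

Answer: 4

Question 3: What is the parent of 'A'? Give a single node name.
Answer: B

Derivation:
Scan adjacency: A appears as child of B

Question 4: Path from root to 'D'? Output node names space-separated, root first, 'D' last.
Walk down from root: H -> B -> E -> D

Answer: H B E D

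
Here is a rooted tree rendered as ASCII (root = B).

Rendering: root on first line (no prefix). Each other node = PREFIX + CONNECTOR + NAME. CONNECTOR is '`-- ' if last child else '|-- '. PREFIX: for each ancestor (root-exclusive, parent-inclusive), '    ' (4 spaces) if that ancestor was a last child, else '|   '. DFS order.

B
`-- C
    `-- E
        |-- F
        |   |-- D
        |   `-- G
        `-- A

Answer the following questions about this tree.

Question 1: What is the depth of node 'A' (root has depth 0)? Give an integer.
Answer: 3

Derivation:
Path from root to A: B -> C -> E -> A
Depth = number of edges = 3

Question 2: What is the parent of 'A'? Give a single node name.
Answer: E

Derivation:
Scan adjacency: A appears as child of E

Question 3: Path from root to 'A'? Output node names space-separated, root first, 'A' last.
Answer: B C E A

Derivation:
Walk down from root: B -> C -> E -> A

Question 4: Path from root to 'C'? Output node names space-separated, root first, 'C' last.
Answer: B C

Derivation:
Walk down from root: B -> C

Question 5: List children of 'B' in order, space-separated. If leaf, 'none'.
Answer: C

Derivation:
Node B's children (from adjacency): C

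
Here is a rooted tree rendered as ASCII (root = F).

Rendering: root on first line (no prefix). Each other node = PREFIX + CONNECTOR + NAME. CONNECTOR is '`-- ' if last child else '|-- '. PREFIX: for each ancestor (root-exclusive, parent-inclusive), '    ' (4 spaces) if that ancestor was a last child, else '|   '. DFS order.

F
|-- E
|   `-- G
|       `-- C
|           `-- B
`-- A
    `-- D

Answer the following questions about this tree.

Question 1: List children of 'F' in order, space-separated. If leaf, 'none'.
Answer: E A

Derivation:
Node F's children (from adjacency): E, A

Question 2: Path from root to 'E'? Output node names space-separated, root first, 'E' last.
Walk down from root: F -> E

Answer: F E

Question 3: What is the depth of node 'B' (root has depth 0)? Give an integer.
Path from root to B: F -> E -> G -> C -> B
Depth = number of edges = 4

Answer: 4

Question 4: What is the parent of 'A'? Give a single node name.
Scan adjacency: A appears as child of F

Answer: F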